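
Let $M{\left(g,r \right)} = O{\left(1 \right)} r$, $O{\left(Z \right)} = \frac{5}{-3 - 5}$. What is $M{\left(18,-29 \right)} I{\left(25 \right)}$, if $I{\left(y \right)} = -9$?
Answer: $- \frac{1305}{8} \approx -163.13$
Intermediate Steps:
$O{\left(Z \right)} = - \frac{5}{8}$ ($O{\left(Z \right)} = \frac{5}{-8} = 5 \left(- \frac{1}{8}\right) = - \frac{5}{8}$)
$M{\left(g,r \right)} = - \frac{5 r}{8}$
$M{\left(18,-29 \right)} I{\left(25 \right)} = \left(- \frac{5}{8}\right) \left(-29\right) \left(-9\right) = \frac{145}{8} \left(-9\right) = - \frac{1305}{8}$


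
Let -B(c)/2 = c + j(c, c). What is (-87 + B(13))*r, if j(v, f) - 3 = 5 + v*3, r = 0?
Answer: 0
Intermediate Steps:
j(v, f) = 8 + 3*v (j(v, f) = 3 + (5 + v*3) = 3 + (5 + 3*v) = 8 + 3*v)
B(c) = -16 - 8*c (B(c) = -2*(c + (8 + 3*c)) = -2*(8 + 4*c) = -16 - 8*c)
(-87 + B(13))*r = (-87 + (-16 - 8*13))*0 = (-87 + (-16 - 104))*0 = (-87 - 120)*0 = -207*0 = 0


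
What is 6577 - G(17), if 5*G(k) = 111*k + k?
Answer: 30981/5 ≈ 6196.2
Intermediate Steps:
G(k) = 112*k/5 (G(k) = (111*k + k)/5 = (112*k)/5 = 112*k/5)
6577 - G(17) = 6577 - 112*17/5 = 6577 - 1*1904/5 = 6577 - 1904/5 = 30981/5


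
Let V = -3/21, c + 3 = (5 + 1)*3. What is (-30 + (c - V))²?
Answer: 10816/49 ≈ 220.73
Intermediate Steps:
c = 15 (c = -3 + (5 + 1)*3 = -3 + 6*3 = -3 + 18 = 15)
V = -⅐ (V = -3*1/21 = -⅐ ≈ -0.14286)
(-30 + (c - V))² = (-30 + (15 - 1*(-⅐)))² = (-30 + (15 + ⅐))² = (-30 + 106/7)² = (-104/7)² = 10816/49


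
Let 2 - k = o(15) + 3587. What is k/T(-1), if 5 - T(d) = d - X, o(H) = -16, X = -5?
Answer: -3569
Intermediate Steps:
k = -3569 (k = 2 - (-16 + 3587) = 2 - 1*3571 = 2 - 3571 = -3569)
T(d) = -d (T(d) = 5 - (d - 1*(-5)) = 5 - (d + 5) = 5 - (5 + d) = 5 + (-5 - d) = -d)
k/T(-1) = -3569/((-1*(-1))) = -3569/1 = -3569*1 = -3569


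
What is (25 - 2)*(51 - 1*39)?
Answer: 276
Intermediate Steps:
(25 - 2)*(51 - 1*39) = 23*(51 - 39) = 23*12 = 276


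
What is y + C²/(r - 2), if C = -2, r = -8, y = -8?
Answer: -42/5 ≈ -8.4000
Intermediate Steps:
y + C²/(r - 2) = -8 + (-2)²/(-8 - 2) = -8 + 4/(-10) = -8 - ⅒*4 = -8 - ⅖ = -42/5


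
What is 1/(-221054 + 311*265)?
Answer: -1/138639 ≈ -7.2130e-6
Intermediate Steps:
1/(-221054 + 311*265) = 1/(-221054 + 82415) = 1/(-138639) = -1/138639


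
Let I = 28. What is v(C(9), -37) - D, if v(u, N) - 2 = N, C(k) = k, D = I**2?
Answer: -819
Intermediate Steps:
D = 784 (D = 28**2 = 784)
v(u, N) = 2 + N
v(C(9), -37) - D = (2 - 37) - 1*784 = -35 - 784 = -819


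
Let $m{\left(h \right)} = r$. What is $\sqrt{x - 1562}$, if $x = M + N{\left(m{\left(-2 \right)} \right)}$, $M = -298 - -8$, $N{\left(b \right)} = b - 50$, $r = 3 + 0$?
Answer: $3 i \sqrt{211} \approx 43.578 i$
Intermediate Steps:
$r = 3$
$m{\left(h \right)} = 3$
$N{\left(b \right)} = -50 + b$
$M = -290$ ($M = -298 + 8 = -290$)
$x = -337$ ($x = -290 + \left(-50 + 3\right) = -290 - 47 = -337$)
$\sqrt{x - 1562} = \sqrt{-337 - 1562} = \sqrt{-1899} = 3 i \sqrt{211}$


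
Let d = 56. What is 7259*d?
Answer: 406504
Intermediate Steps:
7259*d = 7259*56 = 406504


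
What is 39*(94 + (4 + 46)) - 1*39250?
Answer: -33634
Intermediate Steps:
39*(94 + (4 + 46)) - 1*39250 = 39*(94 + 50) - 39250 = 39*144 - 39250 = 5616 - 39250 = -33634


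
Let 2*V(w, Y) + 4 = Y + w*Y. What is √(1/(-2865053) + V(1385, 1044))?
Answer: √5938788423957518357/2865053 ≈ 850.58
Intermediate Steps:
V(w, Y) = -2 + Y/2 + Y*w/2 (V(w, Y) = -2 + (Y + w*Y)/2 = -2 + (Y + Y*w)/2 = -2 + (Y/2 + Y*w/2) = -2 + Y/2 + Y*w/2)
√(1/(-2865053) + V(1385, 1044)) = √(1/(-2865053) + (-2 + (½)*1044 + (½)*1044*1385)) = √(-1/2865053 + (-2 + 522 + 722970)) = √(-1/2865053 + 723490) = √(2072837194969/2865053) = √5938788423957518357/2865053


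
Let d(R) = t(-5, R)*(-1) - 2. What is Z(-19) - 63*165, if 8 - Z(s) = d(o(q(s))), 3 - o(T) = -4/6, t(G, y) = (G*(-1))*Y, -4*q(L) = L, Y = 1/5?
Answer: -10384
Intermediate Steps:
Y = ⅕ ≈ 0.20000
q(L) = -L/4
t(G, y) = -G/5 (t(G, y) = (G*(-1))*(⅕) = -G*(⅕) = -G/5)
o(T) = 11/3 (o(T) = 3 - (-4)/6 = 3 - 1*(-⅔) = 3 + ⅔ = 11/3)
d(R) = -3 (d(R) = -⅕*(-5)*(-1) - 2 = 1*(-1) - 2 = -1 - 2 = -3)
Z(s) = 11 (Z(s) = 8 - 1*(-3) = 8 + 3 = 11)
Z(-19) - 63*165 = 11 - 63*165 = 11 - 10395 = -10384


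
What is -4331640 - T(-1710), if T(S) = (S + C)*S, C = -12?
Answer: -7276260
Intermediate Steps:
T(S) = S*(-12 + S) (T(S) = (S - 12)*S = (-12 + S)*S = S*(-12 + S))
-4331640 - T(-1710) = -4331640 - (-1710)*(-12 - 1710) = -4331640 - (-1710)*(-1722) = -4331640 - 1*2944620 = -4331640 - 2944620 = -7276260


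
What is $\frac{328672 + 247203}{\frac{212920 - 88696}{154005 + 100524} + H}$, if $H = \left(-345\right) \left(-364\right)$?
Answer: $\frac{48858962625}{10654625348} \approx 4.5857$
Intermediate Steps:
$H = 125580$
$\frac{328672 + 247203}{\frac{212920 - 88696}{154005 + 100524} + H} = \frac{328672 + 247203}{\frac{212920 - 88696}{154005 + 100524} + 125580} = \frac{575875}{\frac{124224}{254529} + 125580} = \frac{575875}{124224 \cdot \frac{1}{254529} + 125580} = \frac{575875}{\frac{41408}{84843} + 125580} = \frac{575875}{\frac{10654625348}{84843}} = 575875 \cdot \frac{84843}{10654625348} = \frac{48858962625}{10654625348}$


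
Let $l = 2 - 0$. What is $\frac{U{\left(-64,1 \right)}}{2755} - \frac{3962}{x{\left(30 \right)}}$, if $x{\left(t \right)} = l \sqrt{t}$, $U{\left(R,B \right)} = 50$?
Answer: $\frac{10}{551} - \frac{1981 \sqrt{30}}{30} \approx -361.66$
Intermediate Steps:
$l = 2$ ($l = 2 + 0 = 2$)
$x{\left(t \right)} = 2 \sqrt{t}$
$\frac{U{\left(-64,1 \right)}}{2755} - \frac{3962}{x{\left(30 \right)}} = \frac{50}{2755} - \frac{3962}{2 \sqrt{30}} = 50 \cdot \frac{1}{2755} - 3962 \frac{\sqrt{30}}{60} = \frac{10}{551} - \frac{1981 \sqrt{30}}{30}$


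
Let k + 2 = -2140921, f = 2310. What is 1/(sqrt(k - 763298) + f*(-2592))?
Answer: -5987520/35850398654621 - I*sqrt(2904221)/35850398654621 ≈ -1.6701e-7 - 4.7536e-11*I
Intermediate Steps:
k = -2140923 (k = -2 - 2140921 = -2140923)
1/(sqrt(k - 763298) + f*(-2592)) = 1/(sqrt(-2140923 - 763298) + 2310*(-2592)) = 1/(sqrt(-2904221) - 5987520) = 1/(I*sqrt(2904221) - 5987520) = 1/(-5987520 + I*sqrt(2904221))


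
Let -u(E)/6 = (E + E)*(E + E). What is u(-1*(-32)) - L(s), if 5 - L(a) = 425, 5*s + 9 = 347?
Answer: -24156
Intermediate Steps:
u(E) = -24*E**2 (u(E) = -6*(E + E)*(E + E) = -6*2*E*2*E = -24*E**2)
s = 338/5 (s = -9/5 + (1/5)*347 = -9/5 + 347/5 = 338/5 ≈ 67.600)
L(a) = -420 (L(a) = 5 - 1*425 = 5 - 425 = -420)
u(-1*(-32)) - L(s) = -24*(-1*(-32))**2 - 1*(-420) = -24*32**2 + 420 = -24*1024 + 420 = -24576 + 420 = -24156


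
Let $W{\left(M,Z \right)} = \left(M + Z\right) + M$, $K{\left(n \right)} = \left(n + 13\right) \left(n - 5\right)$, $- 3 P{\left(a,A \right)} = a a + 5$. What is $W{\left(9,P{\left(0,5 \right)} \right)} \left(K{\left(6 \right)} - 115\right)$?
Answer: $-1568$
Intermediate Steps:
$P{\left(a,A \right)} = - \frac{5}{3} - \frac{a^{2}}{3}$ ($P{\left(a,A \right)} = - \frac{a a + 5}{3} = - \frac{a^{2} + 5}{3} = - \frac{5 + a^{2}}{3} = - \frac{5}{3} - \frac{a^{2}}{3}$)
$K{\left(n \right)} = \left(-5 + n\right) \left(13 + n\right)$ ($K{\left(n \right)} = \left(13 + n\right) \left(-5 + n\right) = \left(-5 + n\right) \left(13 + n\right)$)
$W{\left(M,Z \right)} = Z + 2 M$
$W{\left(9,P{\left(0,5 \right)} \right)} \left(K{\left(6 \right)} - 115\right) = \left(\left(- \frac{5}{3} - \frac{0^{2}}{3}\right) + 2 \cdot 9\right) \left(\left(-65 + 6^{2} + 8 \cdot 6\right) - 115\right) = \left(\left(- \frac{5}{3} - 0\right) + 18\right) \left(\left(-65 + 36 + 48\right) - 115\right) = \left(\left(- \frac{5}{3} + 0\right) + 18\right) \left(19 - 115\right) = \left(- \frac{5}{3} + 18\right) \left(-96\right) = \frac{49}{3} \left(-96\right) = -1568$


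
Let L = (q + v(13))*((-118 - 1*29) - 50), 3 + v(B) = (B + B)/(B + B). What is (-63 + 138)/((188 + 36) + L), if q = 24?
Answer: -5/274 ≈ -0.018248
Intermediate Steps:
v(B) = -2 (v(B) = -3 + (B + B)/(B + B) = -3 + (2*B)/((2*B)) = -3 + (2*B)*(1/(2*B)) = -3 + 1 = -2)
L = -4334 (L = (24 - 2)*((-118 - 1*29) - 50) = 22*((-118 - 29) - 50) = 22*(-147 - 50) = 22*(-197) = -4334)
(-63 + 138)/((188 + 36) + L) = (-63 + 138)/((188 + 36) - 4334) = 75/(224 - 4334) = 75/(-4110) = 75*(-1/4110) = -5/274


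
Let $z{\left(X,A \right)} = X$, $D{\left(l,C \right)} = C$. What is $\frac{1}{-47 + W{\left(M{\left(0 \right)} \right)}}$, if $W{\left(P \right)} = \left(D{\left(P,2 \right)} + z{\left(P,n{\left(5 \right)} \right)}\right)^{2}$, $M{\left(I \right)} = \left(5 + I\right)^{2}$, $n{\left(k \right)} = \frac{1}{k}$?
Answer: $\frac{1}{682} \approx 0.0014663$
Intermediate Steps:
$W{\left(P \right)} = \left(2 + P\right)^{2}$
$\frac{1}{-47 + W{\left(M{\left(0 \right)} \right)}} = \frac{1}{-47 + \left(2 + \left(5 + 0\right)^{2}\right)^{2}} = \frac{1}{-47 + \left(2 + 5^{2}\right)^{2}} = \frac{1}{-47 + \left(2 + 25\right)^{2}} = \frac{1}{-47 + 27^{2}} = \frac{1}{-47 + 729} = \frac{1}{682}$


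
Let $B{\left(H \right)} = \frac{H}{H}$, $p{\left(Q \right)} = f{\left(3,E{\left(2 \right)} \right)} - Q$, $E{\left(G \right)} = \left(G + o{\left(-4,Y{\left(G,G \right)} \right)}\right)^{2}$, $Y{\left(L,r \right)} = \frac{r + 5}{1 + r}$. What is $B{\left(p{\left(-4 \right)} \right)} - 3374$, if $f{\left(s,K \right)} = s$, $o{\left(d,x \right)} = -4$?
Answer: $-3373$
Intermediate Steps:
$Y{\left(L,r \right)} = \frac{5 + r}{1 + r}$
$E{\left(G \right)} = \left(-4 + G\right)^{2}$ ($E{\left(G \right)} = \left(G - 4\right)^{2} = \left(-4 + G\right)^{2}$)
$p{\left(Q \right)} = 3 - Q$
$B{\left(H \right)} = 1$
$B{\left(p{\left(-4 \right)} \right)} - 3374 = 1 - 3374 = -3373$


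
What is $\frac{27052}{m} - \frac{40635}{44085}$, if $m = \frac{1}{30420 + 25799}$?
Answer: $\frac{4469738141623}{2939} \approx 1.5208 \cdot 10^{9}$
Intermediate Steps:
$m = \frac{1}{56219} \approx 1.7788 \cdot 10^{-5}$
$\frac{27052}{m} - \frac{40635}{44085} = 27052 \frac{1}{\frac{1}{56219}} - \frac{40635}{44085} = 27052 \cdot 56219 - \frac{2709}{2939} = 1520836388 - \frac{2709}{2939} = \frac{4469738141623}{2939}$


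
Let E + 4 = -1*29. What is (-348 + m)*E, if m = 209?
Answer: 4587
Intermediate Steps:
E = -33 (E = -4 - 1*29 = -4 - 29 = -33)
(-348 + m)*E = (-348 + 209)*(-33) = -139*(-33) = 4587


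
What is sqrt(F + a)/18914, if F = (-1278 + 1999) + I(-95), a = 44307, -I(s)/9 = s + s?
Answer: sqrt(46738)/18914 ≈ 0.011430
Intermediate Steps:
I(s) = -18*s (I(s) = -9*(s + s) = -18*s)
F = 2431 (F = (-1278 + 1999) - 18*(-95) = 721 + 1710 = 2431)
sqrt(F + a)/18914 = sqrt(2431 + 44307)/18914 = sqrt(46738)*(1/18914) = sqrt(46738)/18914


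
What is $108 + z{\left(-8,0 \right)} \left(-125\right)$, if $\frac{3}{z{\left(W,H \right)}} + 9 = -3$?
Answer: $\frac{557}{4} \approx 139.25$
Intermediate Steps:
$z{\left(W,H \right)} = - \frac{1}{4}$ ($z{\left(W,H \right)} = \frac{3}{-9 - 3} = \frac{3}{-12} = 3 \left(- \frac{1}{12}\right) = - \frac{1}{4}$)
$108 + z{\left(-8,0 \right)} \left(-125\right) = 108 - - \frac{125}{4} = 108 + \frac{125}{4} = \frac{557}{4}$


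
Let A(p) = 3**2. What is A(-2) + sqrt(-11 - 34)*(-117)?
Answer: 9 - 351*I*sqrt(5) ≈ 9.0 - 784.86*I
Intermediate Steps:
A(p) = 9
A(-2) + sqrt(-11 - 34)*(-117) = 9 + sqrt(-11 - 34)*(-117) = 9 + sqrt(-45)*(-117) = 9 + (3*I*sqrt(5))*(-117) = 9 - 351*I*sqrt(5)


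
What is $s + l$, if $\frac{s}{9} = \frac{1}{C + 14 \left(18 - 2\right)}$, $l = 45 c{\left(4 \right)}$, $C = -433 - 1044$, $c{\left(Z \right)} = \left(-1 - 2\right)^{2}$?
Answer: $\frac{507456}{1253} \approx 404.99$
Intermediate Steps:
$c{\left(Z \right)} = 9$ ($c{\left(Z \right)} = \left(-3\right)^{2} = 9$)
$C = -1477$ ($C = -433 - 1044 = -1477$)
$l = 405$ ($l = 45 \cdot 9 = 405$)
$s = - \frac{9}{1253}$ ($s = \frac{9}{-1477 + 14 \left(18 - 2\right)} = \frac{9}{-1477 + 14 \cdot 16} = \frac{9}{-1477 + 224} = \frac{9}{-1253} = 9 \left(- \frac{1}{1253}\right) = - \frac{9}{1253} \approx -0.0071828$)
$s + l = - \frac{9}{1253} + 405 = \frac{507456}{1253}$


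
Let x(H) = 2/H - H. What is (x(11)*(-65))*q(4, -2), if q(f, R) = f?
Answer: 30940/11 ≈ 2812.7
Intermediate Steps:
x(H) = -H + 2/H
(x(11)*(-65))*q(4, -2) = ((-1*11 + 2/11)*(-65))*4 = ((-11 + 2*(1/11))*(-65))*4 = ((-11 + 2/11)*(-65))*4 = -119/11*(-65)*4 = (7735/11)*4 = 30940/11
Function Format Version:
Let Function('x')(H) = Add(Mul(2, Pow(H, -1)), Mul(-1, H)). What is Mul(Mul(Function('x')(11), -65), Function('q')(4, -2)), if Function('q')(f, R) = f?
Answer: Rational(30940, 11) ≈ 2812.7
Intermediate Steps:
Function('x')(H) = Add(Mul(-1, H), Mul(2, Pow(H, -1)))
Mul(Mul(Function('x')(11), -65), Function('q')(4, -2)) = Mul(Mul(Add(Mul(-1, 11), Mul(2, Pow(11, -1))), -65), 4) = Mul(Mul(Add(-11, Mul(2, Rational(1, 11))), -65), 4) = Mul(Mul(Add(-11, Rational(2, 11)), -65), 4) = Mul(Mul(Rational(-119, 11), -65), 4) = Mul(Rational(7735, 11), 4) = Rational(30940, 11)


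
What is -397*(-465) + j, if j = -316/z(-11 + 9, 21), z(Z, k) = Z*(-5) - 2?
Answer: 369131/2 ≈ 1.8457e+5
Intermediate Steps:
z(Z, k) = -2 - 5*Z (z(Z, k) = -5*Z - 2 = -2 - 5*Z)
j = -79/2 (j = -316/(-2 - 5*(-11 + 9)) = -316/(-2 - 5*(-2)) = -316/(-2 + 10) = -316/8 = -316*1/8 = -79/2 ≈ -39.500)
-397*(-465) + j = -397*(-465) - 79/2 = 184605 - 79/2 = 369131/2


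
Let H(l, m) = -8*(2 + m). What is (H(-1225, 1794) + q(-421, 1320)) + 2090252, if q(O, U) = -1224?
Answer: 2074660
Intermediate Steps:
H(l, m) = -16 - 8*m
(H(-1225, 1794) + q(-421, 1320)) + 2090252 = ((-16 - 8*1794) - 1224) + 2090252 = ((-16 - 14352) - 1224) + 2090252 = (-14368 - 1224) + 2090252 = -15592 + 2090252 = 2074660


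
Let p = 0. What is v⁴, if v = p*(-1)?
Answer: 0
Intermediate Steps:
v = 0 (v = 0*(-1) = 0)
v⁴ = 0⁴ = 0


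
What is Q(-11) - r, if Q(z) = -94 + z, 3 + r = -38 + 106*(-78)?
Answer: 8204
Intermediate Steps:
r = -8309 (r = -3 + (-38 + 106*(-78)) = -3 + (-38 - 8268) = -3 - 8306 = -8309)
Q(-11) - r = (-94 - 11) - 1*(-8309) = -105 + 8309 = 8204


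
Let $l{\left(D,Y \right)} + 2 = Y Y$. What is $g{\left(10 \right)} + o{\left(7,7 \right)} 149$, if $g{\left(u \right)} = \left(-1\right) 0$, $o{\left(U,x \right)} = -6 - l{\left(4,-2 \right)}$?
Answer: $-1192$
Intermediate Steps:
$l{\left(D,Y \right)} = -2 + Y^{2}$ ($l{\left(D,Y \right)} = -2 + Y Y = -2 + Y^{2}$)
$o{\left(U,x \right)} = -8$ ($o{\left(U,x \right)} = -6 - \left(-2 + \left(-2\right)^{2}\right) = -6 - \left(-2 + 4\right) = -6 - 2 = -8$)
$g{\left(u \right)} = 0$
$g{\left(10 \right)} + o{\left(7,7 \right)} 149 = 0 - 1192 = -1192$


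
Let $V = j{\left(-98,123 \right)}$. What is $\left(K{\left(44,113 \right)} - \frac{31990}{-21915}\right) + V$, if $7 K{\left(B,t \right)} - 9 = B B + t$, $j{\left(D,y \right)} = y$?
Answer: $\frac{1834109}{4383} \approx 418.46$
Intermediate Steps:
$K{\left(B,t \right)} = \frac{9}{7} + \frac{t}{7} + \frac{B^{2}}{7}$ ($K{\left(B,t \right)} = \frac{9}{7} + \frac{B B + t}{7} = \frac{9}{7} + \frac{B^{2} + t}{7} = \frac{9}{7} + \frac{t + B^{2}}{7} = \frac{9}{7} + \left(\frac{t}{7} + \frac{B^{2}}{7}\right) = \frac{9}{7} + \frac{t}{7} + \frac{B^{2}}{7}$)
$V = 123$
$\left(K{\left(44,113 \right)} - \frac{31990}{-21915}\right) + V = \left(\left(\frac{9}{7} + \frac{1}{7} \cdot 113 + \frac{44^{2}}{7}\right) - \frac{31990}{-21915}\right) + 123 = \left(\left(\frac{9}{7} + \frac{113}{7} + \frac{1}{7} \cdot 1936\right) - - \frac{6398}{4383}\right) + 123 = \left(\left(\frac{9}{7} + \frac{113}{7} + \frac{1936}{7}\right) + \frac{6398}{4383}\right) + 123 = \left(294 + \frac{6398}{4383}\right) + 123 = \frac{1295000}{4383} + 123 = \frac{1834109}{4383}$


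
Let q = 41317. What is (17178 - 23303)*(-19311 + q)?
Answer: -134786750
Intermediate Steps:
(17178 - 23303)*(-19311 + q) = (17178 - 23303)*(-19311 + 41317) = -6125*22006 = -134786750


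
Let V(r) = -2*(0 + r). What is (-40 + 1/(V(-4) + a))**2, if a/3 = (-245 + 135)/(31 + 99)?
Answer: 7991929/5041 ≈ 1585.4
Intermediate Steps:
a = -33/13 (a = 3*((-245 + 135)/(31 + 99)) = 3*(-110/130) = 3*(-110*1/130) = 3*(-11/13) = -33/13 ≈ -2.5385)
V(r) = -2*r
(-40 + 1/(V(-4) + a))**2 = (-40 + 1/(-2*(-4) - 33/13))**2 = (-40 + 1/(8 - 33/13))**2 = (-40 + 1/(71/13))**2 = (-40 + 13/71)**2 = (-2827/71)**2 = 7991929/5041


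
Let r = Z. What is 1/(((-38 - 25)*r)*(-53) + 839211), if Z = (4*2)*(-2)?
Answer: 1/785787 ≈ 1.2726e-6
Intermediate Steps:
Z = -16 (Z = 8*(-2) = -16)
r = -16
1/(((-38 - 25)*r)*(-53) + 839211) = 1/(((-38 - 25)*(-16))*(-53) + 839211) = 1/(-63*(-16)*(-53) + 839211) = 1/(1008*(-53) + 839211) = 1/(-53424 + 839211) = 1/785787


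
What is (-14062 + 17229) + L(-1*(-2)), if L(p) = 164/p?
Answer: 3249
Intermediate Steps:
(-14062 + 17229) + L(-1*(-2)) = (-14062 + 17229) + 164/((-1*(-2))) = 3167 + 164/2 = 3167 + 164*(½) = 3167 + 82 = 3249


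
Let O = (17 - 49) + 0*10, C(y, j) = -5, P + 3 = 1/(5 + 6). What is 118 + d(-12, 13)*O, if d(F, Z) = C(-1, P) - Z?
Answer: 694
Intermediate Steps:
P = -32/11 (P = -3 + 1/(5 + 6) = -3 + 1/11 = -32/11 ≈ -2.9091)
d(F, Z) = -5 - Z
O = -32 (O = -32 + 0 = -32)
118 + d(-12, 13)*O = 118 + (-5 - 1*13)*(-32) = 118 + (-5 - 13)*(-32) = 118 - 18*(-32) = 118 + 576 = 694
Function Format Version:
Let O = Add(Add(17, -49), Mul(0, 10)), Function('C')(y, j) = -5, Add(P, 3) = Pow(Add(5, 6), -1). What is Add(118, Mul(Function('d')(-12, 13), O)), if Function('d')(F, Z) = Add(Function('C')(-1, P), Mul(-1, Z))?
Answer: 694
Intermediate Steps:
P = Rational(-32, 11) (P = Add(-3, Pow(Add(5, 6), -1)) = Add(-3, Pow(11, -1)) = Add(-3, Rational(1, 11)) = Rational(-32, 11) ≈ -2.9091)
Function('d')(F, Z) = Add(-5, Mul(-1, Z))
O = -32 (O = Add(-32, 0) = -32)
Add(118, Mul(Function('d')(-12, 13), O)) = Add(118, Mul(Add(-5, Mul(-1, 13)), -32)) = Add(118, Mul(Add(-5, -13), -32)) = Add(118, Mul(-18, -32)) = Add(118, 576) = 694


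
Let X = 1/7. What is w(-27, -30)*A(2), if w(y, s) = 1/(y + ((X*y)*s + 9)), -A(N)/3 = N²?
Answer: -7/57 ≈ -0.12281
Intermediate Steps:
X = ⅐ ≈ 0.14286
A(N) = -3*N²
w(y, s) = 1/(9 + y + s*y/7) (w(y, s) = 1/(y + ((y/7)*s + 9)) = 1/(y + (s*y/7 + 9)) = 1/(y + (9 + s*y/7)) = 1/(9 + y + s*y/7))
w(-27, -30)*A(2) = (7/(63 + 7*(-27) - 30*(-27)))*(-3*2²) = (7/(63 - 189 + 810))*(-3*4) = (7/684)*(-12) = -7/57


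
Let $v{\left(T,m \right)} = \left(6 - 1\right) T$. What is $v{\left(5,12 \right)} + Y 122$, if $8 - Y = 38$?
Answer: $-3635$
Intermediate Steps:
$Y = -30$ ($Y = 8 - 38 = -30$)
$v{\left(T,m \right)} = 5 T$
$v{\left(5,12 \right)} + Y 122 = 5 \cdot 5 - 3660 = 25 - 3660 = -3635$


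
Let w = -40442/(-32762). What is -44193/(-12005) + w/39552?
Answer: 28632945434321/7778055250560 ≈ 3.6812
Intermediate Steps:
w = 20221/16381 (w = -40442*(-1/32762) = 20221/16381 ≈ 1.2344)
-44193/(-12005) + w/39552 = -44193/(-12005) + (20221/16381)/39552 = -44193*(-1/12005) + (20221/16381)*(1/39552) = 44193/12005 + 20221/647901312 = 28632945434321/7778055250560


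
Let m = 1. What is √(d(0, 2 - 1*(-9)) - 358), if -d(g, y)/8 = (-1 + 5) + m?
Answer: I*√398 ≈ 19.95*I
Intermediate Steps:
d(g, y) = -40 (d(g, y) = -8*((-1 + 5) + 1) = -8*(4 + 1) = -8*5 = -40)
√(d(0, 2 - 1*(-9)) - 358) = √(-40 - 358) = √(-398) = I*√398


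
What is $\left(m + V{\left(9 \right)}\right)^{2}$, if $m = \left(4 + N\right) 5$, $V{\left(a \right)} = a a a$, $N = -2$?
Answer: $546121$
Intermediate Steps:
$V{\left(a \right)} = a^{3}$ ($V{\left(a \right)} = a^{2} a = a^{3}$)
$m = 10$ ($m = \left(4 - 2\right) 5 = 2 \cdot 5 = 10$)
$\left(m + V{\left(9 \right)}\right)^{2} = \left(10 + 9^{3}\right)^{2} = \left(10 + 729\right)^{2} = 739^{2} = 546121$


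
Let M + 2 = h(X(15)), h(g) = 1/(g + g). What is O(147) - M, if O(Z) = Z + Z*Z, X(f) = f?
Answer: 652739/30 ≈ 21758.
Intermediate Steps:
O(Z) = Z + Z²
h(g) = 1/(2*g)
M = -59/30 (M = -2 + (½)/15 = -2 + (½)*(1/15) = -2 + 1/30 = -59/30 ≈ -1.9667)
O(147) - M = 147*(1 + 147) - 1*(-59/30) = 147*148 + 59/30 = 21756 + 59/30 = 652739/30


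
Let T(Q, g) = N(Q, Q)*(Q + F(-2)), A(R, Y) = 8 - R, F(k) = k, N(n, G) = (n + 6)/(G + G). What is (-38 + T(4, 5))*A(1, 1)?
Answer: -497/2 ≈ -248.50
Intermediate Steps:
N(n, G) = (6 + n)/(2*G) (N(n, G) = (6 + n)/((2*G)) = (6 + n)*(1/(2*G)) = (6 + n)/(2*G))
T(Q, g) = (-2 + Q)*(6 + Q)/(2*Q) (T(Q, g) = ((6 + Q)/(2*Q))*(Q - 2) = ((6 + Q)/(2*Q))*(-2 + Q) = (-2 + Q)*(6 + Q)/(2*Q))
(-38 + T(4, 5))*A(1, 1) = (-38 + (2 + (½)*4 - 6/4))*(8 - 1*1) = (-38 + (2 + 2 - 6*¼))*(8 - 1) = (-38 + (2 + 2 - 3/2))*7 = (-38 + 5/2)*7 = -71/2*7 = -497/2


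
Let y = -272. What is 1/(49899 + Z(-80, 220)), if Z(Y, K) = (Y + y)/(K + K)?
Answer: 5/249491 ≈ 2.0041e-5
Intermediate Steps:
Z(Y, K) = (-272 + Y)/(2*K) (Z(Y, K) = (Y - 272)/(K + K) = (-272 + Y)/((2*K)) = (-272 + Y)*(1/(2*K)) = (-272 + Y)/(2*K))
1/(49899 + Z(-80, 220)) = 1/(49899 + (½)*(-272 - 80)/220) = 1/(49899 + (½)*(1/220)*(-352)) = 1/(49899 - ⅘) = 1/(249491/5) = 5/249491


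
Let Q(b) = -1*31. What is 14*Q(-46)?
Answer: -434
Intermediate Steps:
Q(b) = -31
14*Q(-46) = 14*(-31) = -434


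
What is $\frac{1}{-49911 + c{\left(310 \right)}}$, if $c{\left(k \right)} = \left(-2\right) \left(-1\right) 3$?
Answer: $- \frac{1}{49905} \approx -2.0038 \cdot 10^{-5}$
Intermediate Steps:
$c{\left(k \right)} = 6$ ($c{\left(k \right)} = 2 \cdot 3 = 6$)
$\frac{1}{-49911 + c{\left(310 \right)}} = \frac{1}{-49911 + 6} = \frac{1}{-49905} = - \frac{1}{49905}$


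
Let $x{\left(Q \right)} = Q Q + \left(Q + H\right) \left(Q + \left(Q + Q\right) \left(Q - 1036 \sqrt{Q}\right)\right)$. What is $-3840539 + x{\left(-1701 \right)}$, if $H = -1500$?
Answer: $-18519055439 - 101536513848 i \sqrt{21} \approx -1.8519 \cdot 10^{10} - 4.653 \cdot 10^{11} i$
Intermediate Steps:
$x{\left(Q \right)} = Q^{2} + \left(-1500 + Q\right) \left(Q + 2 Q \left(Q - 1036 \sqrt{Q}\right)\right)$ ($x{\left(Q \right)} = Q Q + \left(Q - 1500\right) \left(Q + \left(Q + Q\right) \left(Q - 1036 \sqrt{Q}\right)\right) = Q^{2} + \left(-1500 + Q\right) \left(Q + 2 Q \left(Q - 1036 \sqrt{Q}\right)\right)$)
$-3840539 + x{\left(-1701 \right)} = -3840539 - \left(-2551500 + 8674416198 + 9843350202 + 47580372000 i \sqrt{21} + 53956141848 i \sqrt{21}\right) = -3840539 + \left(\left(-2998\right) 2893401 - 2072 \cdot 26040609 i \sqrt{21} + 2551500 + 2 \left(-4921675101\right) + 3108000 \left(- 15309 i \sqrt{21}\right)\right) = -3840539 - \left(18515214900 + 101536513848 i \sqrt{21}\right) = -18519055439 - 101536513848 i \sqrt{21}$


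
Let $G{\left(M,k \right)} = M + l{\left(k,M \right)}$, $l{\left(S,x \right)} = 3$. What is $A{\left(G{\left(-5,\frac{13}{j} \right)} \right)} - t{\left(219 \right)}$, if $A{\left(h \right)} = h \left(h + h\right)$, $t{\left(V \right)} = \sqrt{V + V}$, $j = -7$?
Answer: $8 - \sqrt{438} \approx -12.928$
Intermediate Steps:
$t{\left(V \right)} = \sqrt{2} \sqrt{V}$ ($t{\left(V \right)} = \sqrt{2 V} = \sqrt{2} \sqrt{V}$)
$G{\left(M,k \right)} = 3 + M$ ($G{\left(M,k \right)} = M + 3 = 3 + M$)
$A{\left(h \right)} = 2 h^{2}$ ($A{\left(h \right)} = h 2 h = 2 h^{2}$)
$A{\left(G{\left(-5,\frac{13}{j} \right)} \right)} - t{\left(219 \right)} = 2 \left(3 - 5\right)^{2} - \sqrt{2} \sqrt{219} = 2 \left(-2\right)^{2} - \sqrt{438} = 2 \cdot 4 - \sqrt{438} = 8 - \sqrt{438}$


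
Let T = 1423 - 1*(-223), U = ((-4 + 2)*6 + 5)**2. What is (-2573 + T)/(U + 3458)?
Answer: -309/1169 ≈ -0.26433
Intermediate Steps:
U = 49 (U = (-2*6 + 5)**2 = (-12 + 5)**2 = (-7)**2 = 49)
T = 1646 (T = 1423 + 223 = 1646)
(-2573 + T)/(U + 3458) = (-2573 + 1646)/(49 + 3458) = -927/3507 = -927*1/3507 = -309/1169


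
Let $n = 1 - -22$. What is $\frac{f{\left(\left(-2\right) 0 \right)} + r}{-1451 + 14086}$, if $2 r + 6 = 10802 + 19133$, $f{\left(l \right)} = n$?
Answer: $\frac{5995}{5054} \approx 1.1862$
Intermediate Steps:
$n = 23$ ($n = 1 + 22 = 23$)
$f{\left(l \right)} = 23$
$r = \frac{29929}{2}$ ($r = -3 + \frac{10802 + 19133}{2} = -3 + \frac{1}{2} \cdot 29935 = -3 + \frac{29935}{2} = \frac{29929}{2} \approx 14965.0$)
$\frac{f{\left(\left(-2\right) 0 \right)} + r}{-1451 + 14086} = \frac{23 + \frac{29929}{2}}{-1451 + 14086} = \frac{29975}{2 \cdot 12635} = \frac{29975}{2} \cdot \frac{1}{12635} = \frac{5995}{5054}$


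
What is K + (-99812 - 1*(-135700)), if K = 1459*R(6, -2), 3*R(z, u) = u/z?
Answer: 321533/9 ≈ 35726.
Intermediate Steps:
R(z, u) = u/(3*z) (R(z, u) = (u/z)/3 = u/(3*z))
K = -1459/9 (K = 1459*((⅓)*(-2)/6) = 1459*((⅓)*(-2)*(⅙)) = 1459*(-⅑) = -1459/9 ≈ -162.11)
K + (-99812 - 1*(-135700)) = -1459/9 + (-99812 - 1*(-135700)) = -1459/9 + (-99812 + 135700) = -1459/9 + 35888 = 321533/9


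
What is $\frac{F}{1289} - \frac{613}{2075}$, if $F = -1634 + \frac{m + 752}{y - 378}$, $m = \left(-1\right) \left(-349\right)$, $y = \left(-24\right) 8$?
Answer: $- \frac{159019171}{101637650} \approx -1.5646$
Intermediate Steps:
$y = -192$
$m = 349$
$F = - \frac{310827}{190}$ ($F = -1634 + \frac{349 + 752}{-192 - 378} = -1634 + \frac{1101}{-570} = -1634 + 1101 \left(- \frac{1}{570}\right) = -1634 - \frac{367}{190} = - \frac{310827}{190} \approx -1635.9$)
$\frac{F}{1289} - \frac{613}{2075} = - \frac{310827}{190 \cdot 1289} - \frac{613}{2075} = \left(- \frac{310827}{190}\right) \frac{1}{1289} - \frac{613}{2075} = - \frac{310827}{244910} - \frac{613}{2075} = - \frac{159019171}{101637650}$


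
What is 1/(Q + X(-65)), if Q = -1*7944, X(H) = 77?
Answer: -1/7867 ≈ -0.00012711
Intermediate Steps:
Q = -7944
1/(Q + X(-65)) = 1/(-7944 + 77) = 1/(-7867) = -1/7867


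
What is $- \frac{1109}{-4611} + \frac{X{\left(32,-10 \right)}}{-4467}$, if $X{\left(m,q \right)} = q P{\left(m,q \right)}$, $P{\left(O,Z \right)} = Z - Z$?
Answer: $\frac{1109}{4611} \approx 0.24051$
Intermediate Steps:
$P{\left(O,Z \right)} = 0$
$X{\left(m,q \right)} = 0$ ($X{\left(m,q \right)} = q 0 = 0$)
$- \frac{1109}{-4611} + \frac{X{\left(32,-10 \right)}}{-4467} = - \frac{1109}{-4611} + \frac{0}{-4467} = \left(-1109\right) \left(- \frac{1}{4611}\right) + 0 \left(- \frac{1}{4467}\right) = \frac{1109}{4611} + 0 = \frac{1109}{4611}$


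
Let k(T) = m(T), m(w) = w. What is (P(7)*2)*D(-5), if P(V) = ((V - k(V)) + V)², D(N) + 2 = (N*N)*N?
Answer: -12446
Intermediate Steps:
k(T) = T
D(N) = -2 + N³ (D(N) = -2 + (N*N)*N = -2 + N²*N = -2 + N³)
P(V) = V² (P(V) = ((V - V) + V)² = (0 + V)² = V²)
(P(7)*2)*D(-5) = (7²*2)*(-2 + (-5)³) = (49*2)*(-2 - 125) = 98*(-127) = -12446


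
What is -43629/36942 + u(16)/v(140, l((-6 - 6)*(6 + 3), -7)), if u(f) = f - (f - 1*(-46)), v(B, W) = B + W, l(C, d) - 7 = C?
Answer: -1133621/480246 ≈ -2.3605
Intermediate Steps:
l(C, d) = 7 + C
u(f) = -46 (u(f) = f - (f + 46) = f - (46 + f) = f + (-46 - f) = -46)
-43629/36942 + u(16)/v(140, l((-6 - 6)*(6 + 3), -7)) = -43629/36942 - 46/(140 + (7 + (-6 - 6)*(6 + 3))) = -43629*1/36942 - 46/(140 + (7 - 12*9)) = -14543/12314 - 46/(140 + (7 - 108)) = -14543/12314 - 46/(140 - 101) = -14543/12314 - 46/39 = -1133621/480246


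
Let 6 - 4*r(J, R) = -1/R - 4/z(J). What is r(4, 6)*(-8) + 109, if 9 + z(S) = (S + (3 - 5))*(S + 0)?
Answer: 314/3 ≈ 104.67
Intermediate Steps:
z(S) = -9 + S*(-2 + S) (z(S) = -9 + (S + (3 - 5))*(S + 0) = -9 + (S - 2)*S = -9 + (-2 + S)*S = -9 + S*(-2 + S))
r(J, R) = 3/2 + 1/(-9 + J² - 2*J) + 1/(4*R) (r(J, R) = 3/2 - (-1/R - 4/(-9 + J² - 2*J))/4 = 3/2 + (1/(-9 + J² - 2*J) + 1/(4*R)) = 3/2 + 1/(-9 + J² - 2*J) + 1/(4*R))
r(4, 6)*(-8) + 109 = (3/2 - 1/(9 - 1*4² + 2*4) + (¼)/6)*(-8) + 109 = (3/2 - 1/(9 - 1*16 + 8) + (¼)*(⅙))*(-8) + 109 = (3/2 - 1/(9 - 16 + 8) + 1/24)*(-8) + 109 = (3/2 - 1/1 + 1/24)*(-8) + 109 = (3/2 - 1*1 + 1/24)*(-8) + 109 = (3/2 - 1 + 1/24)*(-8) + 109 = (13/24)*(-8) + 109 = -13/3 + 109 = 314/3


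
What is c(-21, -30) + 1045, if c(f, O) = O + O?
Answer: 985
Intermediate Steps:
c(f, O) = 2*O
c(-21, -30) + 1045 = 2*(-30) + 1045 = -60 + 1045 = 985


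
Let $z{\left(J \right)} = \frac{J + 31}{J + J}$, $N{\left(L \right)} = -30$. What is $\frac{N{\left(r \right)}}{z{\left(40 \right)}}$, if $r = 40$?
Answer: $- \frac{2400}{71} \approx -33.803$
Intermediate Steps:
$z{\left(J \right)} = \frac{31 + J}{2 J}$
$\frac{N{\left(r \right)}}{z{\left(40 \right)}} = - \frac{30}{\frac{1}{2} \cdot \frac{1}{40} \left(31 + 40\right)} = - \frac{30}{\frac{1}{2} \cdot \frac{1}{40} \cdot 71} = - \frac{30}{\frac{71}{80}} = \left(-30\right) \frac{80}{71} = - \frac{2400}{71}$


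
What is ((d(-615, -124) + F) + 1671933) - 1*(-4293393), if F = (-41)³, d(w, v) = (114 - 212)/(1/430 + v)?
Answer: 44912922905/7617 ≈ 5.8964e+6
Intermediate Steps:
d(w, v) = -98/(1/430 + v)
F = -68921
((d(-615, -124) + F) + 1671933) - 1*(-4293393) = ((-42140/(1 + 430*(-124)) - 68921) + 1671933) - 1*(-4293393) = ((-42140/(1 - 53320) - 68921) + 1671933) + 4293393 = ((-42140/(-53319) - 68921) + 1671933) + 4293393 = ((-42140*(-1/53319) - 68921) + 1671933) + 4293393 = ((6020/7617 - 68921) + 1671933) + 4293393 = (-524965237/7617 + 1671933) + 4293393 = 12210148424/7617 + 4293393 = 44912922905/7617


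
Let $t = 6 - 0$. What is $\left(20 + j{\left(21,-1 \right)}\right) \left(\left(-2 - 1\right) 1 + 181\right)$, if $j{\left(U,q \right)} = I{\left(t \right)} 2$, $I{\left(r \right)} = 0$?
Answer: $3560$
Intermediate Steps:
$t = 6$ ($t = 6 + 0 = 6$)
$j{\left(U,q \right)} = 0$ ($j{\left(U,q \right)} = 0 \cdot 2 = 0$)
$\left(20 + j{\left(21,-1 \right)}\right) \left(\left(-2 - 1\right) 1 + 181\right) = \left(20 + 0\right) \left(\left(-2 - 1\right) 1 + 181\right) = 20 \left(\left(-3\right) 1 + 181\right) = 20 \left(-3 + 181\right) = 20 \cdot 178 = 3560$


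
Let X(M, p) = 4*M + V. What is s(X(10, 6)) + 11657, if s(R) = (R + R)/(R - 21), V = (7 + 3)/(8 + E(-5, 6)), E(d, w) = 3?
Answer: 851261/73 ≈ 11661.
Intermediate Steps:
V = 10/11 (V = (7 + 3)/(8 + 3) = 10/11 ≈ 0.90909)
X(M, p) = 10/11 + 4*M (X(M, p) = 4*M + 10/11 = 10/11 + 4*M)
s(R) = 2*R/(-21 + R) (s(R) = (2*R)/(-21 + R) = 2*R/(-21 + R))
s(X(10, 6)) + 11657 = 2*(10/11 + 4*10)/(-21 + (10/11 + 4*10)) + 11657 = 2*(10/11 + 40)/(-21 + (10/11 + 40)) + 11657 = 2*(450/11)/(-21 + 450/11) + 11657 = 2*(450/11)/(219/11) + 11657 = 2*(450/11)*(11/219) + 11657 = 300/73 + 11657 = 851261/73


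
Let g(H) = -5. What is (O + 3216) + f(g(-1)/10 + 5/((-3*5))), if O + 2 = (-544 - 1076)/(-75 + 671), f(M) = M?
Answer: 2870141/894 ≈ 3210.4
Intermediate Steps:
O = -703/149 (O = -2 + (-544 - 1076)/(-75 + 671) = -2 - 1620/596 = -2 - 1620*1/596 = -2 - 405/149 = -703/149 ≈ -4.7181)
(O + 3216) + f(g(-1)/10 + 5/((-3*5))) = (-703/149 + 3216) + (-5/10 + 5/((-3*5))) = 478481/149 + (-5*⅒ + 5/(-15)) = 478481/149 + (-½ + 5*(-1/15)) = 478481/149 + (-½ - ⅓) = 478481/149 - ⅚ = 2870141/894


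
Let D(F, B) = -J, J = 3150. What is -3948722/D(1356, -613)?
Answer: 1974361/1575 ≈ 1253.6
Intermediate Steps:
D(F, B) = -3150 (D(F, B) = -1*3150 = -3150)
-3948722/D(1356, -613) = -3948722/(-3150) = -3948722*(-1/3150) = 1974361/1575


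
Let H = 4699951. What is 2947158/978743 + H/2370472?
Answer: 11586199660169/2320082876696 ≈ 4.9939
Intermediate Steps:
2947158/978743 + H/2370472 = 2947158/978743 + 4699951/2370472 = 11586199660169/2320082876696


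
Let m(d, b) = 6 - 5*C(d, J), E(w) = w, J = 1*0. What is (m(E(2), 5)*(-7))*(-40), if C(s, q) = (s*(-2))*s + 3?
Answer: 8680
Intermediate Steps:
J = 0
C(s, q) = 3 - 2*s² (C(s, q) = (-2*s)*s + 3 = -2*s² + 3 = 3 - 2*s²)
m(d, b) = -9 + 10*d² (m(d, b) = 6 - 5*(3 - 2*d²) = 6 + (-15 + 10*d²) = -9 + 10*d²)
(m(E(2), 5)*(-7))*(-40) = ((-9 + 10*2²)*(-7))*(-40) = ((-9 + 10*4)*(-7))*(-40) = ((-9 + 40)*(-7))*(-40) = (31*(-7))*(-40) = -217*(-40) = 8680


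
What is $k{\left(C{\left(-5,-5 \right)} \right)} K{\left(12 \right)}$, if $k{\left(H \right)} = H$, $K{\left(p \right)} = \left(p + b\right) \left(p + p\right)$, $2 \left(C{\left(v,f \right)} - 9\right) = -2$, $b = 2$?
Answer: $2688$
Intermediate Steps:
$C{\left(v,f \right)} = 8$ ($C{\left(v,f \right)} = 9 + \frac{1}{2} \left(-2\right) = 9 - 1 = 8$)
$K{\left(p \right)} = 2 p \left(2 + p\right)$ ($K{\left(p \right)} = \left(p + 2\right) \left(p + p\right) = \left(2 + p\right) 2 p = 2 p \left(2 + p\right)$)
$k{\left(C{\left(-5,-5 \right)} \right)} K{\left(12 \right)} = 8 \cdot 2 \cdot 12 \left(2 + 12\right) = 8 \cdot 2 \cdot 12 \cdot 14 = 8 \cdot 336 = 2688$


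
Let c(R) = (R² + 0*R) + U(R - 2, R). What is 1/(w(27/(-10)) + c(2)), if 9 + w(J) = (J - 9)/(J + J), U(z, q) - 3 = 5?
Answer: 6/31 ≈ 0.19355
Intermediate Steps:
U(z, q) = 8 (U(z, q) = 3 + 5 = 8)
c(R) = 8 + R² (c(R) = (R² + 0*R) + 8 = (R² + 0) + 8 = R² + 8 = 8 + R²)
w(J) = -9 + (-9 + J)/(2*J) (w(J) = -9 + (J - 9)/(J + J) = -9 + (-9 + J)/((2*J)) = -9 + (-9 + J)*(1/(2*J)) = -9 + (-9 + J)/(2*J))
1/(w(27/(-10)) + c(2)) = 1/((-9 - 459/(-10))/(2*((27/(-10)))) + (8 + 2²)) = 1/((-9 - 459*(-1)/10)/(2*((27*(-⅒)))) + (8 + 4)) = 1/((-9 - 17*(-27/10))/(2*(-27/10)) + 12) = 1/((½)*(-10/27)*(-9 + 459/10) + 12) = 1/((½)*(-10/27)*(369/10) + 12) = 1/(-41/6 + 12) = 1/(31/6) = 6/31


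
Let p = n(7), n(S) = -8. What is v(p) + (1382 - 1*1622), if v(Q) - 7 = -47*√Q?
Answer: -233 - 94*I*√2 ≈ -233.0 - 132.94*I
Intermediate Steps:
p = -8
v(Q) = 7 - 47*√Q
v(p) + (1382 - 1*1622) = (7 - 94*I*√2) + (1382 - 1*1622) = (7 - 94*I*√2) + (1382 - 1622) = (7 - 94*I*√2) - 240 = -233 - 94*I*√2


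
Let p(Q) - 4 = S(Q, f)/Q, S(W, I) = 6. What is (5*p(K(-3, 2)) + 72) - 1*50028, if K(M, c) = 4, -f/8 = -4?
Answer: -99857/2 ≈ -49929.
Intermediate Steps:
f = 32 (f = -8*(-4) = 32)
p(Q) = 4 + 6/Q
(5*p(K(-3, 2)) + 72) - 1*50028 = (5*(4 + 6/4) + 72) - 1*50028 = (5*(4 + 6*(1/4)) + 72) - 50028 = (5*(4 + 3/2) + 72) - 50028 = (5*(11/2) + 72) - 50028 = (55/2 + 72) - 50028 = 199/2 - 50028 = -99857/2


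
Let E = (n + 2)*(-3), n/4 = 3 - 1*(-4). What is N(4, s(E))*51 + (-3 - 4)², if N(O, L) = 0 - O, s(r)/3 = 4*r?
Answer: -155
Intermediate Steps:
n = 28 (n = 4*(3 - 1*(-4)) = 4*(3 + 4) = 4*7 = 28)
E = -90 (E = (28 + 2)*(-3) = 30*(-3) = -90)
s(r) = 12*r (s(r) = 3*(4*r) = 12*r)
N(O, L) = -O
N(4, s(E))*51 + (-3 - 4)² = -1*4*51 + (-3 - 4)² = -4*51 + (-7)² = -204 + 49 = -155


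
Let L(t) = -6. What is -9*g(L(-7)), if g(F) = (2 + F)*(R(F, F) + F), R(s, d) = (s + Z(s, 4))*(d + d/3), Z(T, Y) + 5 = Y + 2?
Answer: 1224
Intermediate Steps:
Z(T, Y) = -3 + Y (Z(T, Y) = -5 + (Y + 2) = -5 + (2 + Y) = -3 + Y)
R(s, d) = 4*d*(1 + s)/3 (R(s, d) = (s + (-3 + 4))*(d + d/3) = (s + 1)*(d + d*(1/3)) = (1 + s)*(d + d/3) = (1 + s)*(4*d/3) = 4*d*(1 + s)/3)
g(F) = (2 + F)*(F + 4*F*(1 + F)/3) (g(F) = (2 + F)*(4*F*(1 + F)/3 + F) = (2 + F)*(F + 4*F*(1 + F)/3))
-9*g(L(-7)) = -3*(-6)*(14 + 4*(-6)**2 + 15*(-6)) = -3*(-6)*(14 + 4*36 - 90) = -3*(-6)*(14 + 144 - 90) = -3*(-6)*68 = -9*(-136) = 1224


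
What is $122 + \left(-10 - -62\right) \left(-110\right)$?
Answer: $-5598$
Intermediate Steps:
$122 + \left(-10 - -62\right) \left(-110\right) = 122 + \left(-10 + 62\right) \left(-110\right) = 122 + 52 \left(-110\right) = 122 - 5720 = -5598$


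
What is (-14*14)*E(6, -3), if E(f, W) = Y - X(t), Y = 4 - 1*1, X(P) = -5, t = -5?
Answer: -1568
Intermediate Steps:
Y = 3 (Y = 4 - 1 = 3)
E(f, W) = 8 (E(f, W) = 3 - 1*(-5) = 3 + 5 = 8)
(-14*14)*E(6, -3) = -14*14*8 = -196*8 = -1568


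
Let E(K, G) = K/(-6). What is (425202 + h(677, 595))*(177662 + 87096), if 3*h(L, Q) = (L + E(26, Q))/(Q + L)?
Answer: 322191589824403/2862 ≈ 1.1258e+11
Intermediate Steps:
E(K, G) = -K/6 (E(K, G) = K*(-⅙) = -K/6)
h(L, Q) = (-13/3 + L)/(3*(L + Q)) (h(L, Q) = ((L - ⅙*26)/(Q + L))/3 = ((L - 13/3)/(L + Q))/3 = ((-13/3 + L)/(L + Q))/3 = (-13/3 + L)/(3*(L + Q)))
(425202 + h(677, 595))*(177662 + 87096) = (425202 + (-13/9 + (⅓)*677)/(677 + 595))*(177662 + 87096) = (425202 + (-13/9 + 677/3)/1272)*264758 = (425202 + (1/1272)*(2018/9))*264758 = (425202 + 1009/5724)*264758 = (2433857257/5724)*264758 = 322191589824403/2862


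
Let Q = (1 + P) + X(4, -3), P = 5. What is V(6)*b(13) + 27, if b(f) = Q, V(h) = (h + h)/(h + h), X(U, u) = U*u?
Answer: 21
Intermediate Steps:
V(h) = 1 (V(h) = (2*h)/((2*h)) = (2*h)*(1/(2*h)) = 1)
Q = -6 (Q = (1 + 5) + 4*(-3) = 6 - 12 = -6)
b(f) = -6
V(6)*b(13) + 27 = 1*(-6) + 27 = -6 + 27 = 21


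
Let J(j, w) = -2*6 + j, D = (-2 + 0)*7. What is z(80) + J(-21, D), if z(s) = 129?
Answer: 96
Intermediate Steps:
D = -14 (D = -2*7 = -14)
J(j, w) = -12 + j
z(80) + J(-21, D) = 129 + (-12 - 21) = 129 - 33 = 96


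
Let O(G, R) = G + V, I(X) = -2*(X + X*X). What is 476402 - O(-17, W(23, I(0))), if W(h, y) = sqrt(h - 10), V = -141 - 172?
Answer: 476732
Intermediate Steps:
V = -313
I(X) = -2*X - 2*X**2 (I(X) = -2*(X + X**2) = -2*X - 2*X**2)
W(h, y) = sqrt(-10 + h)
O(G, R) = -313 + G (O(G, R) = G - 313 = -313 + G)
476402 - O(-17, W(23, I(0))) = 476402 - (-313 - 17) = 476402 - 1*(-330) = 476402 + 330 = 476732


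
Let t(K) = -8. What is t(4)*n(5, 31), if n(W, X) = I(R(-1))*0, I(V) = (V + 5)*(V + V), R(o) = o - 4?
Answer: 0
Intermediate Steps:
R(o) = -4 + o
I(V) = 2*V*(5 + V) (I(V) = (5 + V)*(2*V) = 2*V*(5 + V))
n(W, X) = 0 (n(W, X) = (2*(-4 - 1)*(5 + (-4 - 1)))*0 = (2*(-5)*(5 - 5))*0 = (2*(-5)*0)*0 = 0*0 = 0)
t(4)*n(5, 31) = -8*0 = 0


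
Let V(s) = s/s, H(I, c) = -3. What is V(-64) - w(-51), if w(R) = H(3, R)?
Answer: 4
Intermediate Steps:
w(R) = -3
V(s) = 1
V(-64) - w(-51) = 1 - 1*(-3) = 1 + 3 = 4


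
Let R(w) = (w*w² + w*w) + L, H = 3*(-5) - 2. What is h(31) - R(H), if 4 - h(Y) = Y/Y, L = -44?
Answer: 4671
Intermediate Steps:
h(Y) = 3 (h(Y) = 4 - Y/Y = 4 - 1*1 = 4 - 1 = 3)
H = -17 (H = -15 - 2 = -17)
R(w) = -44 + w² + w³ (R(w) = (w*w² + w*w) - 44 = (w³ + w²) - 44 = (w² + w³) - 44 = -44 + w² + w³)
h(31) - R(H) = 3 - (-44 + (-17)² + (-17)³) = 3 - (-44 + 289 - 4913) = 3 - 1*(-4668) = 3 + 4668 = 4671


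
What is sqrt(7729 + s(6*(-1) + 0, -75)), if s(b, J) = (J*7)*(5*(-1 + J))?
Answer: sqrt(207229) ≈ 455.22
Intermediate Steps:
s(b, J) = 7*J*(-5 + 5*J) (s(b, J) = (7*J)*(-5 + 5*J) = 7*J*(-5 + 5*J))
sqrt(7729 + s(6*(-1) + 0, -75)) = sqrt(7729 + 35*(-75)*(-1 - 75)) = sqrt(7729 + 35*(-75)*(-76)) = sqrt(7729 + 199500) = sqrt(207229)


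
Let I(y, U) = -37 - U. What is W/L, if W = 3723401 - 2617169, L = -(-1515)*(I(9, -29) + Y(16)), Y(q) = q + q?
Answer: 46093/1515 ≈ 30.424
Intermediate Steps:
Y(q) = 2*q
L = 36360 (L = -(-1515)*((-37 - 1*(-29)) + 2*16) = -(-1515)*((-37 + 29) + 32) = -(-1515)*(-8 + 32) = -(-1515)*24 = -1*(-36360) = 36360)
W = 1106232
W/L = 1106232/36360 = 1106232*(1/36360) = 46093/1515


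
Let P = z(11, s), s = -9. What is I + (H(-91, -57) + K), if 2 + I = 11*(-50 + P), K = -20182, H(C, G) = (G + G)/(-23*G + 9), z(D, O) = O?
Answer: -4583279/220 ≈ -20833.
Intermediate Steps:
P = -9
H(C, G) = 2*G/(9 - 23*G) (H(C, G) = (2*G)/(9 - 23*G) = 2*G/(9 - 23*G))
I = -651 (I = -2 + 11*(-50 - 9) = -2 + 11*(-59) = -2 - 649 = -651)
I + (H(-91, -57) + K) = -651 + (-2*(-57)/(-9 + 23*(-57)) - 20182) = -651 + (-2*(-57)/(-9 - 1311) - 20182) = -651 + (-2*(-57)/(-1320) - 20182) = -651 + (-2*(-57)*(-1/1320) - 20182) = -651 + (-19/220 - 20182) = -651 - 4440059/220 = -4583279/220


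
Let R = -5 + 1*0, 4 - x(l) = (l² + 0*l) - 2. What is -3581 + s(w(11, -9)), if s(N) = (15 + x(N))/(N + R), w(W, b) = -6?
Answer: -39376/11 ≈ -3579.6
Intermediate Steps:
x(l) = 6 - l² (x(l) = 4 - ((l² + 0*l) - 2) = 4 - ((l² + 0) - 2) = 4 - (l² - 2) = 4 - (-2 + l²) = 4 + (2 - l²) = 6 - l²)
R = -5 (R = -5 + 0 = -5)
s(N) = (21 - N²)/(-5 + N) (s(N) = (15 + (6 - N²))/(N - 5) = (21 - N²)/(-5 + N))
-3581 + s(w(11, -9)) = -3581 + (21 - 1*(-6)²)/(-5 - 6) = -3581 + (21 - 1*36)/(-11) = -3581 - (21 - 36)/11 = -3581 - 1/11*(-15) = -3581 + 15/11 = -39376/11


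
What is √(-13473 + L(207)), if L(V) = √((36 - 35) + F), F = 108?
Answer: √(-13473 + √109) ≈ 116.03*I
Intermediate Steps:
L(V) = √109 (L(V) = √((36 - 35) + 108) = √(1 + 108) = √109)
√(-13473 + L(207)) = √(-13473 + √109)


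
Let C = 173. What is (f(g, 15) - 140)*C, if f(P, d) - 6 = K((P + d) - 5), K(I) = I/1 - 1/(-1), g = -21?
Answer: -24912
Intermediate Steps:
K(I) = 1 + I (K(I) = I*1 - 1*(-1) = I + 1 = 1 + I)
f(P, d) = 2 + P + d (f(P, d) = 6 + (1 + ((P + d) - 5)) = 6 + (1 + (-5 + P + d)) = 6 + (-4 + P + d) = 2 + P + d)
(f(g, 15) - 140)*C = ((2 - 21 + 15) - 140)*173 = (-4 - 140)*173 = -144*173 = -24912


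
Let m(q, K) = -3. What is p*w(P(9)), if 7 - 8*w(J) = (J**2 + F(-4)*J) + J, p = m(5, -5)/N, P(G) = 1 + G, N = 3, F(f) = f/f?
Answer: 113/8 ≈ 14.125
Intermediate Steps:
F(f) = 1
p = -1 (p = -3/3 = -3*1/3 = -1)
w(J) = 7/8 - J/4 - J**2/8 (w(J) = 7/8 - ((J**2 + 1*J) + J)/8 = 7/8 - ((J**2 + J) + J)/8 = 7/8 - ((J + J**2) + J)/8 = 7/8 - (J**2 + 2*J)/8 = 7/8 + (-J/4 - J**2/8) = 7/8 - J/4 - J**2/8)
p*w(P(9)) = -(7/8 - (1 + 9)/4 - (1 + 9)**2/8) = -(7/8 - 1/4*10 - 1/8*10**2) = -(7/8 - 5/2 - 1/8*100) = -(7/8 - 5/2 - 25/2) = -1*(-113/8) = 113/8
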